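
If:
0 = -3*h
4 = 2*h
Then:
No Solution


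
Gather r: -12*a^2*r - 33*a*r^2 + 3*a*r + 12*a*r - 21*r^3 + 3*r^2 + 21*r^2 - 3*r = -21*r^3 + r^2*(24 - 33*a) + r*(-12*a^2 + 15*a - 3)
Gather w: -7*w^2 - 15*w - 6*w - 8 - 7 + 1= -7*w^2 - 21*w - 14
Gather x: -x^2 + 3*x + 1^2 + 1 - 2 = -x^2 + 3*x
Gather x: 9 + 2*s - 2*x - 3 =2*s - 2*x + 6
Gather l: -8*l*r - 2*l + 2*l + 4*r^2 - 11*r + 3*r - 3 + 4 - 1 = -8*l*r + 4*r^2 - 8*r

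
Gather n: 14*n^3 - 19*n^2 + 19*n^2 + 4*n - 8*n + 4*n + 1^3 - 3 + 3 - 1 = 14*n^3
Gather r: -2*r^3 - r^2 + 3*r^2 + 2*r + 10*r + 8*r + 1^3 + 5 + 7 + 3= -2*r^3 + 2*r^2 + 20*r + 16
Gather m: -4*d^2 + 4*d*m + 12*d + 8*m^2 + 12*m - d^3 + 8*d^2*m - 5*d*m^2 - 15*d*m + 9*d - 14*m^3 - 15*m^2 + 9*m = -d^3 - 4*d^2 + 21*d - 14*m^3 + m^2*(-5*d - 7) + m*(8*d^2 - 11*d + 21)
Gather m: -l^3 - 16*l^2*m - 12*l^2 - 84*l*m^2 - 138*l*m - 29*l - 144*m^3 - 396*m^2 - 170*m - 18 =-l^3 - 12*l^2 - 29*l - 144*m^3 + m^2*(-84*l - 396) + m*(-16*l^2 - 138*l - 170) - 18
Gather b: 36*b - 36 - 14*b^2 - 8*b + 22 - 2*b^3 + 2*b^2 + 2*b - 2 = -2*b^3 - 12*b^2 + 30*b - 16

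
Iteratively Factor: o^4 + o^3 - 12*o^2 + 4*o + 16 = (o + 1)*(o^3 - 12*o + 16) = (o + 1)*(o + 4)*(o^2 - 4*o + 4) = (o - 2)*(o + 1)*(o + 4)*(o - 2)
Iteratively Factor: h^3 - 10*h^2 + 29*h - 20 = (h - 1)*(h^2 - 9*h + 20) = (h - 4)*(h - 1)*(h - 5)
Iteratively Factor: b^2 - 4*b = (b)*(b - 4)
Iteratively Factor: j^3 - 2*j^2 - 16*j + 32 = (j - 2)*(j^2 - 16) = (j - 4)*(j - 2)*(j + 4)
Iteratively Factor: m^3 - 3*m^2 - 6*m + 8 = (m + 2)*(m^2 - 5*m + 4) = (m - 1)*(m + 2)*(m - 4)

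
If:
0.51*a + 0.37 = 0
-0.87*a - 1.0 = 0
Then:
No Solution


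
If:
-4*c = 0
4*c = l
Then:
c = 0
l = 0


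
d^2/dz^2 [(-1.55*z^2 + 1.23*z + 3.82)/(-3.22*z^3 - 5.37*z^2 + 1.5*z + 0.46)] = (32.14204*z^6 - 76.5187920000001*z^5 - 557.978988*z^4 - 1082.558402*z^3 - 549.1278*z^2 + 132.44142*z - 33.708968)/(33.386248*z^9 + 167.034924*z^8 + 231.906654*z^7 - 15.076839*z^6 - 155.755314*z^5 + 9.783378*z^4 + 20.900856*z^3 + 0.303876*z^2 - 0.9522*z - 0.097336)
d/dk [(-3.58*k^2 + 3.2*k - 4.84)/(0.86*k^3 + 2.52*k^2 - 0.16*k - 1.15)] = (3.0788*k^4 - 5.504*k^3 + 4.996*k^2 + 32.6276*k - 4.4544)/(0.7396*k^6 + 4.3344*k^5 + 6.0752*k^4 - 2.7844*k^3 - 5.7704*k^2 + 0.368*k + 1.3225)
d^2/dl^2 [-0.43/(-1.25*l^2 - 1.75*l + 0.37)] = (-1.34375*l^2 - 1.88125*l + 0.43*(2.5*l + 1.75)*(5.0*l + 3.5) + 0.39775)/(1.25*l^2 + 1.75*l - 0.37)^3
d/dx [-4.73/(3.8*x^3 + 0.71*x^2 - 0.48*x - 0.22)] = (53.922*x^2 + 6.7166*x - 2.2704)/(3.8*x^3 + 0.71*x^2 - 0.48*x - 0.22)^2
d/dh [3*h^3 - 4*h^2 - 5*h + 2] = 9*h^2 - 8*h - 5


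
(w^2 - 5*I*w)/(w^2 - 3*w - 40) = w*(-w + 5*I)/(-w^2 + 3*w + 40)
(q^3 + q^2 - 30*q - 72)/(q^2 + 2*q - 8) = (q^2 - 3*q - 18)/(q - 2)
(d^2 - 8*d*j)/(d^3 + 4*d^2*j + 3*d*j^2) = (d - 8*j)/(d^2 + 4*d*j + 3*j^2)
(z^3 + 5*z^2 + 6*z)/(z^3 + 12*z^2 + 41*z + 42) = z/(z + 7)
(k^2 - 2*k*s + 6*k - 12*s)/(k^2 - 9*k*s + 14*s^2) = (-k - 6)/(-k + 7*s)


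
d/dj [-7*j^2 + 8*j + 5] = 8 - 14*j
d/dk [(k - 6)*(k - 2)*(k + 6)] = 3*k^2 - 4*k - 36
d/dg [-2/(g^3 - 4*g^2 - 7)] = 2*g*(3*g - 8)/(-g^3 + 4*g^2 + 7)^2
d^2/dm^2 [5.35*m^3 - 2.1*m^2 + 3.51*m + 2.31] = 32.1*m - 4.2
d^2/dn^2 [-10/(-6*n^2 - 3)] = 40*(6*n^2 - 1)/(3*(2*n^2 + 1)^3)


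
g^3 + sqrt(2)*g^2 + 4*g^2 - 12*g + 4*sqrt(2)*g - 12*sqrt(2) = (g - 2)*(g + 6)*(g + sqrt(2))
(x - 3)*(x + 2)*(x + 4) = x^3 + 3*x^2 - 10*x - 24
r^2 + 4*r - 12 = (r - 2)*(r + 6)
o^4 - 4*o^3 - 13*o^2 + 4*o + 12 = (o - 6)*(o - 1)*(o + 1)*(o + 2)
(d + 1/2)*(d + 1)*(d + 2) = d^3 + 7*d^2/2 + 7*d/2 + 1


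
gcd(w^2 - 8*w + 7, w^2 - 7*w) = w - 7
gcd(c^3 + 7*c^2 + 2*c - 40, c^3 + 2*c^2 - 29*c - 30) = 1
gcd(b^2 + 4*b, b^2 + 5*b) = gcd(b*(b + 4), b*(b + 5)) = b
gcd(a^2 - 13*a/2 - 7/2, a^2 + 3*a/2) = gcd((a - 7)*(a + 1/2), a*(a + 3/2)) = 1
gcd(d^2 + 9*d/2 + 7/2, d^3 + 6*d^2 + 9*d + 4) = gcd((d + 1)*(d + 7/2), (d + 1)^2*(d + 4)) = d + 1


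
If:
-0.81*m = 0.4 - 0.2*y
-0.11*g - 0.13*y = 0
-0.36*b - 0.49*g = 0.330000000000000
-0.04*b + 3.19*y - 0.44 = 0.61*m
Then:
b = -0.86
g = -0.04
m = -0.49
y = 0.03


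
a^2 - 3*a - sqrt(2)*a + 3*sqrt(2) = (a - 3)*(a - sqrt(2))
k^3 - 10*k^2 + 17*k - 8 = (k - 8)*(k - 1)^2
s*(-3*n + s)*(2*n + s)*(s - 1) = -6*n^2*s^2 + 6*n^2*s - n*s^3 + n*s^2 + s^4 - s^3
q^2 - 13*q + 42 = (q - 7)*(q - 6)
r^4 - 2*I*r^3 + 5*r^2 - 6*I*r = r*(r - 3*I)*(r - I)*(r + 2*I)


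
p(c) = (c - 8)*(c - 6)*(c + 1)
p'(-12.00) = 778.00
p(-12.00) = -3960.00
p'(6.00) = -14.00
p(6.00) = 0.00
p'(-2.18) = 104.94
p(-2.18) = -98.26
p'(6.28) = -10.96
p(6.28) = -3.51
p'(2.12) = -7.64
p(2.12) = 71.18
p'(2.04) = -6.56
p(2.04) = 71.75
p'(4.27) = -22.32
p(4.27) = 34.01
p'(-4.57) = 215.47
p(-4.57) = -474.33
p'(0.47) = 22.44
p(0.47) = 61.21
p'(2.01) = -6.14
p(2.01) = 71.94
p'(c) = (c - 8)*(c - 6) + (c - 8)*(c + 1) + (c - 6)*(c + 1) = 3*c^2 - 26*c + 34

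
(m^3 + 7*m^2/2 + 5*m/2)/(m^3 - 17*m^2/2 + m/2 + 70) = m*(m + 1)/(m^2 - 11*m + 28)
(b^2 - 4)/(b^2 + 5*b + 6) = (b - 2)/(b + 3)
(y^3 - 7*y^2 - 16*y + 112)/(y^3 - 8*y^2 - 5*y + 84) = (y + 4)/(y + 3)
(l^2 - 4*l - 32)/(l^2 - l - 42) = (-l^2 + 4*l + 32)/(-l^2 + l + 42)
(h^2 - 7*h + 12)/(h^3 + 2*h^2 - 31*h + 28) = (h - 3)/(h^2 + 6*h - 7)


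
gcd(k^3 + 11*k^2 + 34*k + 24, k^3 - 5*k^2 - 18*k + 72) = k + 4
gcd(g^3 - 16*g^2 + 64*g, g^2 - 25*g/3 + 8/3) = g - 8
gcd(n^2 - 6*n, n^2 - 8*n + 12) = n - 6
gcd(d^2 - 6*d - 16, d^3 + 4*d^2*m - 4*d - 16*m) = d + 2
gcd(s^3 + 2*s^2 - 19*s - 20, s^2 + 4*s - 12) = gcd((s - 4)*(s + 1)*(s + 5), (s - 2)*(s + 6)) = 1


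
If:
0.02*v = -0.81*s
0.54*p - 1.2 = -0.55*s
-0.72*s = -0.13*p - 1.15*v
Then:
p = 2.22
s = 0.01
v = -0.25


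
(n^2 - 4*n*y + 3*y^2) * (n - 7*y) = n^3 - 11*n^2*y + 31*n*y^2 - 21*y^3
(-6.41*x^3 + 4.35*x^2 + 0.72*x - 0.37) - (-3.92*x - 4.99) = -6.41*x^3 + 4.35*x^2 + 4.64*x + 4.62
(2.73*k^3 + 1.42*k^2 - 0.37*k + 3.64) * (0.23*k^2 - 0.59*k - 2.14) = 0.6279*k^5 - 1.2841*k^4 - 6.7651*k^3 - 1.9833*k^2 - 1.3558*k - 7.7896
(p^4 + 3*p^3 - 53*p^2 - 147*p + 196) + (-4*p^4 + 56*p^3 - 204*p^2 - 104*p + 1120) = -3*p^4 + 59*p^3 - 257*p^2 - 251*p + 1316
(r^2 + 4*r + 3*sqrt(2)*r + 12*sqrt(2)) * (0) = 0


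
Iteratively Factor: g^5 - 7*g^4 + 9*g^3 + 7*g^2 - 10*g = (g - 1)*(g^4 - 6*g^3 + 3*g^2 + 10*g) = g*(g - 1)*(g^3 - 6*g^2 + 3*g + 10) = g*(g - 2)*(g - 1)*(g^2 - 4*g - 5) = g*(g - 2)*(g - 1)*(g + 1)*(g - 5)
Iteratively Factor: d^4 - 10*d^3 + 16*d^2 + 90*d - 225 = (d - 5)*(d^3 - 5*d^2 - 9*d + 45) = (d - 5)*(d + 3)*(d^2 - 8*d + 15) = (d - 5)^2*(d + 3)*(d - 3)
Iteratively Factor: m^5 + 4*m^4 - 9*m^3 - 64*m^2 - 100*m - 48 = (m + 2)*(m^4 + 2*m^3 - 13*m^2 - 38*m - 24) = (m + 1)*(m + 2)*(m^3 + m^2 - 14*m - 24) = (m - 4)*(m + 1)*(m + 2)*(m^2 + 5*m + 6) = (m - 4)*(m + 1)*(m + 2)^2*(m + 3)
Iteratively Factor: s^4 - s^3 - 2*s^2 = (s - 2)*(s^3 + s^2) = s*(s - 2)*(s^2 + s) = s^2*(s - 2)*(s + 1)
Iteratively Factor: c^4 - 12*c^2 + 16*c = (c)*(c^3 - 12*c + 16) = c*(c - 2)*(c^2 + 2*c - 8) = c*(c - 2)*(c + 4)*(c - 2)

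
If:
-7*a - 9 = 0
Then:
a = -9/7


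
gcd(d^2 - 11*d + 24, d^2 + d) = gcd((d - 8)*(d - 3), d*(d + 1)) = 1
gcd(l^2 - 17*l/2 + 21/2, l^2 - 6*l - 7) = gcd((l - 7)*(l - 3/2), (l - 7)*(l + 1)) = l - 7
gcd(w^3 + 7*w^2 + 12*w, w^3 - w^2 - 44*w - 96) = w^2 + 7*w + 12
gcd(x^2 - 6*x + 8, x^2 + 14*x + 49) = 1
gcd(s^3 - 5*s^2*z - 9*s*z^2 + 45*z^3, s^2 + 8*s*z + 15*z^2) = s + 3*z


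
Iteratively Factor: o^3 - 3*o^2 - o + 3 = (o - 1)*(o^2 - 2*o - 3) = (o - 3)*(o - 1)*(o + 1)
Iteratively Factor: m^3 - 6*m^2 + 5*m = (m - 5)*(m^2 - m) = (m - 5)*(m - 1)*(m)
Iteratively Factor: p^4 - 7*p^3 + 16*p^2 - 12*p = (p)*(p^3 - 7*p^2 + 16*p - 12) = p*(p - 2)*(p^2 - 5*p + 6) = p*(p - 3)*(p - 2)*(p - 2)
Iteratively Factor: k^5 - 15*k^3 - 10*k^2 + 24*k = (k)*(k^4 - 15*k^2 - 10*k + 24) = k*(k + 3)*(k^3 - 3*k^2 - 6*k + 8) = k*(k - 4)*(k + 3)*(k^2 + k - 2) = k*(k - 4)*(k - 1)*(k + 3)*(k + 2)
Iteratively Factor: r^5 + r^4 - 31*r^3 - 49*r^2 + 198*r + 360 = (r - 3)*(r^4 + 4*r^3 - 19*r^2 - 106*r - 120) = (r - 3)*(r + 2)*(r^3 + 2*r^2 - 23*r - 60) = (r - 3)*(r + 2)*(r + 4)*(r^2 - 2*r - 15) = (r - 5)*(r - 3)*(r + 2)*(r + 4)*(r + 3)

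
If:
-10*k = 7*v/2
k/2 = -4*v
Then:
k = 0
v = 0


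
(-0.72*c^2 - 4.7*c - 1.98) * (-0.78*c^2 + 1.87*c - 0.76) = 0.5616*c^4 + 2.3196*c^3 - 6.6974*c^2 - 0.1306*c + 1.5048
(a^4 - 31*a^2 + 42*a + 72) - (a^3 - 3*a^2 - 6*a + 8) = a^4 - a^3 - 28*a^2 + 48*a + 64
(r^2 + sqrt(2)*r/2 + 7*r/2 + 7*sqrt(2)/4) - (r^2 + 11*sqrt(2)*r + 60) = -21*sqrt(2)*r/2 + 7*r/2 - 60 + 7*sqrt(2)/4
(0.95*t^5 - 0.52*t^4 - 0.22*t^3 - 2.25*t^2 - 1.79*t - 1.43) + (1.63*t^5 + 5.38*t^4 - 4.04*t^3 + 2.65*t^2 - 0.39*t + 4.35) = 2.58*t^5 + 4.86*t^4 - 4.26*t^3 + 0.4*t^2 - 2.18*t + 2.92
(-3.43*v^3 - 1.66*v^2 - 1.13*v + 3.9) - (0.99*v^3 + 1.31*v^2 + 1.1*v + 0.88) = -4.42*v^3 - 2.97*v^2 - 2.23*v + 3.02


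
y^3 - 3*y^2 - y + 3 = (y - 3)*(y - 1)*(y + 1)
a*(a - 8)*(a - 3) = a^3 - 11*a^2 + 24*a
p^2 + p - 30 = (p - 5)*(p + 6)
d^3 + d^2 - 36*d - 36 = (d - 6)*(d + 1)*(d + 6)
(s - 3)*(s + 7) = s^2 + 4*s - 21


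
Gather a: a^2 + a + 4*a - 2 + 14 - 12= a^2 + 5*a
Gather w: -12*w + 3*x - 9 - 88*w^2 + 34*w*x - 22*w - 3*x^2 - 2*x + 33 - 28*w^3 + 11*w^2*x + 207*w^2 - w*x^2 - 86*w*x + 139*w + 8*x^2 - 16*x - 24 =-28*w^3 + w^2*(11*x + 119) + w*(-x^2 - 52*x + 105) + 5*x^2 - 15*x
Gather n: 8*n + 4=8*n + 4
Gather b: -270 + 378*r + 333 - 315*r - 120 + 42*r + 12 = 105*r - 45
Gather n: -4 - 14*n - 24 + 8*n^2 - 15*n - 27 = 8*n^2 - 29*n - 55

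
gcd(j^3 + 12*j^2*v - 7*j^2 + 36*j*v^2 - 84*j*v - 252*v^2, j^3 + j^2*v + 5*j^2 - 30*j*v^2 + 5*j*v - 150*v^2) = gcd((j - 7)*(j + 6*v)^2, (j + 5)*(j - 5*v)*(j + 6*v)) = j + 6*v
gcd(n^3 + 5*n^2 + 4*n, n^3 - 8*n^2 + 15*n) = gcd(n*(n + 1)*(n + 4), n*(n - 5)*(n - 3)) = n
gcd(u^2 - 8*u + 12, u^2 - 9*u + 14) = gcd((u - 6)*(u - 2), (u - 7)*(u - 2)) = u - 2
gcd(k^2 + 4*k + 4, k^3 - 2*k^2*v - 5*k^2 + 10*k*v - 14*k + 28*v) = k + 2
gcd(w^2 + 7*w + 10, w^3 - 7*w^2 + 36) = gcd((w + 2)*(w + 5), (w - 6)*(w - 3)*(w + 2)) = w + 2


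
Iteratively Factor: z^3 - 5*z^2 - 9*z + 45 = (z - 3)*(z^2 - 2*z - 15) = (z - 3)*(z + 3)*(z - 5)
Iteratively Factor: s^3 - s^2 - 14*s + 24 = (s - 2)*(s^2 + s - 12) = (s - 3)*(s - 2)*(s + 4)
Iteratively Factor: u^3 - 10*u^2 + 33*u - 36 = (u - 4)*(u^2 - 6*u + 9) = (u - 4)*(u - 3)*(u - 3)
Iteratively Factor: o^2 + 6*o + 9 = (o + 3)*(o + 3)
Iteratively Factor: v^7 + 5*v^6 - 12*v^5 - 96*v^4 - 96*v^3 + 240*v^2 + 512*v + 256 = (v + 2)*(v^6 + 3*v^5 - 18*v^4 - 60*v^3 + 24*v^2 + 192*v + 128) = (v + 1)*(v + 2)*(v^5 + 2*v^4 - 20*v^3 - 40*v^2 + 64*v + 128) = (v + 1)*(v + 2)*(v + 4)*(v^4 - 2*v^3 - 12*v^2 + 8*v + 32) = (v + 1)*(v + 2)^2*(v + 4)*(v^3 - 4*v^2 - 4*v + 16) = (v + 1)*(v + 2)^3*(v + 4)*(v^2 - 6*v + 8) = (v - 2)*(v + 1)*(v + 2)^3*(v + 4)*(v - 4)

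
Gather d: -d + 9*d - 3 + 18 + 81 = 8*d + 96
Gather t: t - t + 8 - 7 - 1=0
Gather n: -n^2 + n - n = -n^2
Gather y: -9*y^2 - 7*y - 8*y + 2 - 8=-9*y^2 - 15*y - 6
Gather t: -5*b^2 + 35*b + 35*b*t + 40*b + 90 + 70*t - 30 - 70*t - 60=-5*b^2 + 35*b*t + 75*b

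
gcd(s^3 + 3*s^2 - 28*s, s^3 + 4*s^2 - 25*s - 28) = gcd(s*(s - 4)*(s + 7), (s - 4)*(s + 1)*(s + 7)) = s^2 + 3*s - 28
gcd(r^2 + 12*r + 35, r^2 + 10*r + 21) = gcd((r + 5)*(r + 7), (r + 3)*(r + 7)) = r + 7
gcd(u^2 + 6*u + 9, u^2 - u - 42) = 1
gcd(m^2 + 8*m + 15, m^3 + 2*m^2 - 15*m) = m + 5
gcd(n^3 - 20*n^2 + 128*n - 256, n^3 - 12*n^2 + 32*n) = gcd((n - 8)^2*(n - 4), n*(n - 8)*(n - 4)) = n^2 - 12*n + 32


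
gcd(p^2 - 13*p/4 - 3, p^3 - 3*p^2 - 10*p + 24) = p - 4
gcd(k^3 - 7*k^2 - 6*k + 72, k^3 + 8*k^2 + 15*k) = k + 3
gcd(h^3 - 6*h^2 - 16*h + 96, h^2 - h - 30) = h - 6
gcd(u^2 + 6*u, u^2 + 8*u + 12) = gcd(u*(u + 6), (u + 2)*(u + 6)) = u + 6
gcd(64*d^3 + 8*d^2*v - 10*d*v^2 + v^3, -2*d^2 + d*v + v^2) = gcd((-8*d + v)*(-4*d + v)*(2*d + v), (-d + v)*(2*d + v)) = 2*d + v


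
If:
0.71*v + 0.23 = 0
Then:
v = -0.32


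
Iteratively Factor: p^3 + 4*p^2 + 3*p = (p + 1)*(p^2 + 3*p) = (p + 1)*(p + 3)*(p)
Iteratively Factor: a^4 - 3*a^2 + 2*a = (a - 1)*(a^3 + a^2 - 2*a) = (a - 1)*(a + 2)*(a^2 - a) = (a - 1)^2*(a + 2)*(a)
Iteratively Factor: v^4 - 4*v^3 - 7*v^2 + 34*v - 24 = (v - 4)*(v^3 - 7*v + 6) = (v - 4)*(v - 2)*(v^2 + 2*v - 3) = (v - 4)*(v - 2)*(v - 1)*(v + 3)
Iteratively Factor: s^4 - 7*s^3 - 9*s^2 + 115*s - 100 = (s + 4)*(s^3 - 11*s^2 + 35*s - 25) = (s - 5)*(s + 4)*(s^2 - 6*s + 5) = (s - 5)*(s - 1)*(s + 4)*(s - 5)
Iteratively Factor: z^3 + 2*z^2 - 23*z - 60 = (z + 4)*(z^2 - 2*z - 15) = (z + 3)*(z + 4)*(z - 5)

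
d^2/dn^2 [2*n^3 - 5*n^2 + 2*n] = 12*n - 10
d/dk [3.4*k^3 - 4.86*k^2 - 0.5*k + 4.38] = 10.2*k^2 - 9.72*k - 0.5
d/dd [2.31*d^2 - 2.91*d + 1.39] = 4.62*d - 2.91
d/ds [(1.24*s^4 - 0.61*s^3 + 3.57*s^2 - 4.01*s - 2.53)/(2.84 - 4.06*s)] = (-15.1032*s^4 + 19.0396*s^3 - 19.6914*s^2 + 20.2776*s - 21.6602)/(16.4836*s^2 - 23.0608*s + 8.0656)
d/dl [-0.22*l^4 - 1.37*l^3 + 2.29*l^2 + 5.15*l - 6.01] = -0.88*l^3 - 4.11*l^2 + 4.58*l + 5.15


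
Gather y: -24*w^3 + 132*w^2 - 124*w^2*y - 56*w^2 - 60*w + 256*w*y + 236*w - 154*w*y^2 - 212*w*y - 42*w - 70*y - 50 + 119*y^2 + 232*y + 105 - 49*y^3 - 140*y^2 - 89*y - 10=-24*w^3 + 76*w^2 + 134*w - 49*y^3 + y^2*(-154*w - 21) + y*(-124*w^2 + 44*w + 73) + 45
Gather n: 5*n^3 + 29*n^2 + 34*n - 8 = 5*n^3 + 29*n^2 + 34*n - 8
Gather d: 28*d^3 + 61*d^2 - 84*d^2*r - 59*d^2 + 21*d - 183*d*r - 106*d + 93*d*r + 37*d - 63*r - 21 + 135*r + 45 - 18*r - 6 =28*d^3 + d^2*(2 - 84*r) + d*(-90*r - 48) + 54*r + 18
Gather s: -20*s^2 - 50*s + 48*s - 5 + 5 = -20*s^2 - 2*s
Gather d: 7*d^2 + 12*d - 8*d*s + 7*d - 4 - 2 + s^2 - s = 7*d^2 + d*(19 - 8*s) + s^2 - s - 6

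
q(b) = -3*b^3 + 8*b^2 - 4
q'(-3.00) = -129.00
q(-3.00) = 149.00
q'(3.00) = -33.00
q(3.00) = -13.00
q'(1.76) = 0.28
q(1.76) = 4.43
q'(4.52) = -111.55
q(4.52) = -117.59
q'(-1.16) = -30.67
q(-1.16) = 11.45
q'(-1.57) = -47.30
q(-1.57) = 27.33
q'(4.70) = -123.61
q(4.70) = -138.75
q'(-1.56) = -46.86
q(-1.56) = 26.86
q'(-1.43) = -41.28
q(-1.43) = 21.13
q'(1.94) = -2.83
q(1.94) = 4.20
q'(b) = -9*b^2 + 16*b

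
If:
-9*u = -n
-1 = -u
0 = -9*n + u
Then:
No Solution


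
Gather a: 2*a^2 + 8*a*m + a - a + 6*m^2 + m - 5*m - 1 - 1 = 2*a^2 + 8*a*m + 6*m^2 - 4*m - 2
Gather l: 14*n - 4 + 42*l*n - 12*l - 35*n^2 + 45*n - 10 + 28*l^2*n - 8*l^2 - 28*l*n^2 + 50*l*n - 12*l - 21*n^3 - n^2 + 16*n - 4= l^2*(28*n - 8) + l*(-28*n^2 + 92*n - 24) - 21*n^3 - 36*n^2 + 75*n - 18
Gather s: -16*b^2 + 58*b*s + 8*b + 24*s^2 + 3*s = -16*b^2 + 8*b + 24*s^2 + s*(58*b + 3)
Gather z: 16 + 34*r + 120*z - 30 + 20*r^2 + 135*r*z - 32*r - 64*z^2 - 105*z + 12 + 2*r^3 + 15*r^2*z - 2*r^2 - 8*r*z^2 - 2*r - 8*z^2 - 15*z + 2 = 2*r^3 + 18*r^2 + z^2*(-8*r - 72) + z*(15*r^2 + 135*r)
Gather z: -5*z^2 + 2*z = -5*z^2 + 2*z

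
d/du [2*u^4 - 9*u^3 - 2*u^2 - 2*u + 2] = 8*u^3 - 27*u^2 - 4*u - 2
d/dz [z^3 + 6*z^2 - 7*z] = 3*z^2 + 12*z - 7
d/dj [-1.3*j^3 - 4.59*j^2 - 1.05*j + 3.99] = -3.9*j^2 - 9.18*j - 1.05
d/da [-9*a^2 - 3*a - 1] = -18*a - 3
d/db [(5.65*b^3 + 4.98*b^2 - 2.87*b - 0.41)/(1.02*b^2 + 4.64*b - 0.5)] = (5.763*b^4 + 52.432*b^3 + 17.5596*b^2 - 4.1436*b + 3.3374)/(1.0404*b^4 + 9.4656*b^3 + 20.5096*b^2 - 4.64*b + 0.25)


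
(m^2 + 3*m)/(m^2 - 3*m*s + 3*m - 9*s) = m/(m - 3*s)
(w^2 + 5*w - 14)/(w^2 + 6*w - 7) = (w - 2)/(w - 1)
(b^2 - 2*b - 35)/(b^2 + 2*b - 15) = (b - 7)/(b - 3)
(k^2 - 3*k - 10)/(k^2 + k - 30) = (k + 2)/(k + 6)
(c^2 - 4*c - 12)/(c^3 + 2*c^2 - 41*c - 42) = (c + 2)/(c^2 + 8*c + 7)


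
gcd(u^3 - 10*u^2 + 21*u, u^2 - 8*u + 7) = u - 7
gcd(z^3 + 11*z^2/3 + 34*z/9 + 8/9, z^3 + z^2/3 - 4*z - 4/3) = z^2 + 7*z/3 + 2/3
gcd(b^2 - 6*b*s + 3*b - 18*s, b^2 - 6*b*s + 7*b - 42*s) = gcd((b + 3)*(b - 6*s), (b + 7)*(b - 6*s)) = -b + 6*s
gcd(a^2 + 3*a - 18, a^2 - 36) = a + 6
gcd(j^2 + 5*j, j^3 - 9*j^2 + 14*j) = j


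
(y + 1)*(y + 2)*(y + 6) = y^3 + 9*y^2 + 20*y + 12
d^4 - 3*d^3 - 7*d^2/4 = d^2*(d - 7/2)*(d + 1/2)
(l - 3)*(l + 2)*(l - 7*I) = l^3 - l^2 - 7*I*l^2 - 6*l + 7*I*l + 42*I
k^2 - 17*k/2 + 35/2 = (k - 5)*(k - 7/2)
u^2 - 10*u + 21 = (u - 7)*(u - 3)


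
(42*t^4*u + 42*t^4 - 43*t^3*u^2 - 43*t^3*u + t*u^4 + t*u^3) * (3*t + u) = 126*t^5*u + 126*t^5 - 87*t^4*u^2 - 87*t^4*u - 43*t^3*u^3 - 43*t^3*u^2 + 3*t^2*u^4 + 3*t^2*u^3 + t*u^5 + t*u^4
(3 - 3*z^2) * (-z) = 3*z^3 - 3*z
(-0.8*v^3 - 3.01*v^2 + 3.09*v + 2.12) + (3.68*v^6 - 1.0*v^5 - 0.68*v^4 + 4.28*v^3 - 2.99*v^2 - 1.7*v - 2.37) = 3.68*v^6 - 1.0*v^5 - 0.68*v^4 + 3.48*v^3 - 6.0*v^2 + 1.39*v - 0.25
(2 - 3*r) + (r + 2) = 4 - 2*r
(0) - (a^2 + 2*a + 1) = -a^2 - 2*a - 1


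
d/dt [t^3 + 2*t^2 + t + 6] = 3*t^2 + 4*t + 1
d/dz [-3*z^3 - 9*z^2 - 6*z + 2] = -9*z^2 - 18*z - 6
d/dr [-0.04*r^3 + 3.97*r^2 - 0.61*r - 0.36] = -0.12*r^2 + 7.94*r - 0.61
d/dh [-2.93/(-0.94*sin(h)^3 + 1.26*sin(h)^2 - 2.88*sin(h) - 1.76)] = (-8.2626*sin(h)^2 + 7.3836*sin(h) - 8.4384)*cos(h)/(0.94*sin(h)^3 - 1.26*sin(h)^2 + 2.88*sin(h) + 1.76)^2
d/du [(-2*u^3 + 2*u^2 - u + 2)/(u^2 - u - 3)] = (-2*u^4 + 4*u^3 + 17*u^2 - 16*u + 5)/(u^4 - 2*u^3 - 5*u^2 + 6*u + 9)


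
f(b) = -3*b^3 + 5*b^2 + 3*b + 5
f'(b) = -9*b^2 + 10*b + 3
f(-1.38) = 18.27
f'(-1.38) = -27.94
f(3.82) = -77.81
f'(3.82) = -90.13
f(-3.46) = 178.74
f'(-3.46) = -139.34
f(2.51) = -3.41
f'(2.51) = -28.60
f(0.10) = 5.35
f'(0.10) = 3.91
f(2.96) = -20.12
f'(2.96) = -46.25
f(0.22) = 5.87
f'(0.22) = 4.76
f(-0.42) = 4.84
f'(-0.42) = -2.79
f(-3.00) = 122.00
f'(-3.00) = -108.00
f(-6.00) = 815.00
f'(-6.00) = -381.00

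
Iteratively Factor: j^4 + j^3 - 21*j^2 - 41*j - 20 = (j + 4)*(j^3 - 3*j^2 - 9*j - 5) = (j + 1)*(j + 4)*(j^2 - 4*j - 5) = (j - 5)*(j + 1)*(j + 4)*(j + 1)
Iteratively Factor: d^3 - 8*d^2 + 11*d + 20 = (d - 5)*(d^2 - 3*d - 4) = (d - 5)*(d - 4)*(d + 1)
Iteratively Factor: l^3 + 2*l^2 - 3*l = (l)*(l^2 + 2*l - 3) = l*(l - 1)*(l + 3)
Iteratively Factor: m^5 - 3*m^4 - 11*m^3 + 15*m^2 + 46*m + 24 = (m - 3)*(m^4 - 11*m^2 - 18*m - 8) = (m - 3)*(m + 1)*(m^3 - m^2 - 10*m - 8) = (m - 3)*(m + 1)^2*(m^2 - 2*m - 8) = (m - 3)*(m + 1)^2*(m + 2)*(m - 4)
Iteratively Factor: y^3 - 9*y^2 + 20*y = (y - 4)*(y^2 - 5*y) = y*(y - 4)*(y - 5)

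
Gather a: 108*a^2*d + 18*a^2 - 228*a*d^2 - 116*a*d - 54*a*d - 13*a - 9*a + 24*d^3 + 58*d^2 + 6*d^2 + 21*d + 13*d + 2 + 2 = a^2*(108*d + 18) + a*(-228*d^2 - 170*d - 22) + 24*d^3 + 64*d^2 + 34*d + 4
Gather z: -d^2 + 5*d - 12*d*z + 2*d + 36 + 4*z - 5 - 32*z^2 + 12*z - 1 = -d^2 + 7*d - 32*z^2 + z*(16 - 12*d) + 30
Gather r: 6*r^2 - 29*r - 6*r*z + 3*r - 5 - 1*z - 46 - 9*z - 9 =6*r^2 + r*(-6*z - 26) - 10*z - 60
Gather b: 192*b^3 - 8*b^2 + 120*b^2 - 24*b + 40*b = 192*b^3 + 112*b^2 + 16*b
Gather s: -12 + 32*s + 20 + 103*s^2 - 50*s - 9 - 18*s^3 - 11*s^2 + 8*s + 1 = -18*s^3 + 92*s^2 - 10*s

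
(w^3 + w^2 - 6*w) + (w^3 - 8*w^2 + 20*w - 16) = 2*w^3 - 7*w^2 + 14*w - 16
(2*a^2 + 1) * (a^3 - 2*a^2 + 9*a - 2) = 2*a^5 - 4*a^4 + 19*a^3 - 6*a^2 + 9*a - 2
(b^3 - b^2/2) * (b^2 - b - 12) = b^5 - 3*b^4/2 - 23*b^3/2 + 6*b^2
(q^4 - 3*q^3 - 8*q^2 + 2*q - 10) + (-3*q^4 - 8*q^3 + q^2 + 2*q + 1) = -2*q^4 - 11*q^3 - 7*q^2 + 4*q - 9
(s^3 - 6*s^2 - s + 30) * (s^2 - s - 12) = s^5 - 7*s^4 - 7*s^3 + 103*s^2 - 18*s - 360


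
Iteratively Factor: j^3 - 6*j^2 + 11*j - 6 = (j - 3)*(j^2 - 3*j + 2) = (j - 3)*(j - 2)*(j - 1)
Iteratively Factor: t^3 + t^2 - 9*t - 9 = (t + 1)*(t^2 - 9) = (t + 1)*(t + 3)*(t - 3)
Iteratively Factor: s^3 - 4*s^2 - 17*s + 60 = (s + 4)*(s^2 - 8*s + 15) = (s - 5)*(s + 4)*(s - 3)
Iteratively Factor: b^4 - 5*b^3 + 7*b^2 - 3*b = (b - 3)*(b^3 - 2*b^2 + b) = (b - 3)*(b - 1)*(b^2 - b) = (b - 3)*(b - 1)^2*(b)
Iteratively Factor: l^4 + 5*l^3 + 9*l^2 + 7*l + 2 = (l + 1)*(l^3 + 4*l^2 + 5*l + 2) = (l + 1)^2*(l^2 + 3*l + 2) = (l + 1)^2*(l + 2)*(l + 1)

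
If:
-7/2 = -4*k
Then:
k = 7/8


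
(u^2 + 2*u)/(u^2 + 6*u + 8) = u/(u + 4)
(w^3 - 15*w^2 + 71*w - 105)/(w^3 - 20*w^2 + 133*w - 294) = (w^2 - 8*w + 15)/(w^2 - 13*w + 42)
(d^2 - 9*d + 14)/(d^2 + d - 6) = (d - 7)/(d + 3)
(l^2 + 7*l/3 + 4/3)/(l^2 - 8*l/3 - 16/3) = (l + 1)/(l - 4)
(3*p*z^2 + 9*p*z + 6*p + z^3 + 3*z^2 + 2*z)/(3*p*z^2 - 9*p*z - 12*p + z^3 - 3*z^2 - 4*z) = (z + 2)/(z - 4)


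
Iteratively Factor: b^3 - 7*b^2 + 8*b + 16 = (b + 1)*(b^2 - 8*b + 16) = (b - 4)*(b + 1)*(b - 4)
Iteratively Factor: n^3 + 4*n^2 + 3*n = (n + 3)*(n^2 + n) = n*(n + 3)*(n + 1)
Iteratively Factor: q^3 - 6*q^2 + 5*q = (q)*(q^2 - 6*q + 5) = q*(q - 1)*(q - 5)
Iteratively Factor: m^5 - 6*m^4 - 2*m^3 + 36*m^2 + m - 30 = (m + 1)*(m^4 - 7*m^3 + 5*m^2 + 31*m - 30) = (m - 5)*(m + 1)*(m^3 - 2*m^2 - 5*m + 6) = (m - 5)*(m + 1)*(m + 2)*(m^2 - 4*m + 3) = (m - 5)*(m - 1)*(m + 1)*(m + 2)*(m - 3)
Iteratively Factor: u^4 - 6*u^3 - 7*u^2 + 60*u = (u - 5)*(u^3 - u^2 - 12*u) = u*(u - 5)*(u^2 - u - 12) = u*(u - 5)*(u + 3)*(u - 4)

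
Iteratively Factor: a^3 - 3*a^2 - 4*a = (a - 4)*(a^2 + a) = a*(a - 4)*(a + 1)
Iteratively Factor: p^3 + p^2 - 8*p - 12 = (p + 2)*(p^2 - p - 6) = (p - 3)*(p + 2)*(p + 2)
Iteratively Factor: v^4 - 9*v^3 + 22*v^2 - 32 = (v - 4)*(v^3 - 5*v^2 + 2*v + 8) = (v - 4)*(v - 2)*(v^2 - 3*v - 4) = (v - 4)^2*(v - 2)*(v + 1)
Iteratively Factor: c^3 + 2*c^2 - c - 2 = (c + 2)*(c^2 - 1) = (c - 1)*(c + 2)*(c + 1)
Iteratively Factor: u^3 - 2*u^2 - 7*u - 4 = (u - 4)*(u^2 + 2*u + 1) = (u - 4)*(u + 1)*(u + 1)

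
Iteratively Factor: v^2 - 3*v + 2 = (v - 1)*(v - 2)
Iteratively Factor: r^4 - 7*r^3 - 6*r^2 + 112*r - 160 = (r - 4)*(r^3 - 3*r^2 - 18*r + 40) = (r - 4)*(r - 2)*(r^2 - r - 20) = (r - 5)*(r - 4)*(r - 2)*(r + 4)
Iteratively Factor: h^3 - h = (h + 1)*(h^2 - h) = h*(h + 1)*(h - 1)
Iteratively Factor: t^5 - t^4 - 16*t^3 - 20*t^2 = (t)*(t^4 - t^3 - 16*t^2 - 20*t) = t*(t + 2)*(t^3 - 3*t^2 - 10*t) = t^2*(t + 2)*(t^2 - 3*t - 10) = t^2*(t + 2)^2*(t - 5)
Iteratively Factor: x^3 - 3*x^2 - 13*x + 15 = (x - 5)*(x^2 + 2*x - 3) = (x - 5)*(x - 1)*(x + 3)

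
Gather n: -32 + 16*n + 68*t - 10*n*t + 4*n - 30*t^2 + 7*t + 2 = n*(20 - 10*t) - 30*t^2 + 75*t - 30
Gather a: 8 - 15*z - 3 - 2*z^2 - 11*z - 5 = -2*z^2 - 26*z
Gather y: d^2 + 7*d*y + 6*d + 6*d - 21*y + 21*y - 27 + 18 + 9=d^2 + 7*d*y + 12*d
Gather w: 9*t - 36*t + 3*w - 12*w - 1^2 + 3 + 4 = -27*t - 9*w + 6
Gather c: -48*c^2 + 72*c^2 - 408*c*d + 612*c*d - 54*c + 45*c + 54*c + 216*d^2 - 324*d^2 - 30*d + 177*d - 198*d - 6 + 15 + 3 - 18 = 24*c^2 + c*(204*d + 45) - 108*d^2 - 51*d - 6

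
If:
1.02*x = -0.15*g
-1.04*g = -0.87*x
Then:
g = 0.00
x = 0.00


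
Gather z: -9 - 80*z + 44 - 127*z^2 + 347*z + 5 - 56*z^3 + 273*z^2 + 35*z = -56*z^3 + 146*z^2 + 302*z + 40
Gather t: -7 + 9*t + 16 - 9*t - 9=0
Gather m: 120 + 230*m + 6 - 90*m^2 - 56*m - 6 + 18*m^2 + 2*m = -72*m^2 + 176*m + 120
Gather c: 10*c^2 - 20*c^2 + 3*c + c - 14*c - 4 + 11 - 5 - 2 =-10*c^2 - 10*c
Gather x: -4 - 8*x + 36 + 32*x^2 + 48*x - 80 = 32*x^2 + 40*x - 48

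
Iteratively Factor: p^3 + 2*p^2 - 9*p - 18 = (p + 3)*(p^2 - p - 6) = (p + 2)*(p + 3)*(p - 3)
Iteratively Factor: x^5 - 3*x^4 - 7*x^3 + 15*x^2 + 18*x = (x)*(x^4 - 3*x^3 - 7*x^2 + 15*x + 18) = x*(x + 2)*(x^3 - 5*x^2 + 3*x + 9) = x*(x - 3)*(x + 2)*(x^2 - 2*x - 3) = x*(x - 3)*(x + 1)*(x + 2)*(x - 3)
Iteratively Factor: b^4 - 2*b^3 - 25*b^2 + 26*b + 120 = (b - 5)*(b^3 + 3*b^2 - 10*b - 24) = (b - 5)*(b - 3)*(b^2 + 6*b + 8) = (b - 5)*(b - 3)*(b + 4)*(b + 2)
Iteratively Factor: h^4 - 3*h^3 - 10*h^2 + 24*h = (h - 2)*(h^3 - h^2 - 12*h) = (h - 4)*(h - 2)*(h^2 + 3*h) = h*(h - 4)*(h - 2)*(h + 3)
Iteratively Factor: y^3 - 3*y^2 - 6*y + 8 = (y - 1)*(y^2 - 2*y - 8) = (y - 4)*(y - 1)*(y + 2)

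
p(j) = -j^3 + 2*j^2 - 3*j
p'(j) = -3*j^2 + 4*j - 3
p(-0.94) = 5.42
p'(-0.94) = -9.41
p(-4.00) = 108.00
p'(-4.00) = -67.00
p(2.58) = -11.60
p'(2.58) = -12.65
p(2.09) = -6.66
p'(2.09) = -7.74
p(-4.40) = 137.10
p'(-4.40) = -78.68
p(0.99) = -1.98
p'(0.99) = -1.98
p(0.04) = -0.12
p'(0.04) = -2.84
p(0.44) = -1.02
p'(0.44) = -1.82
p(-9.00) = 918.00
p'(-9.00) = -282.00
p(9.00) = -594.00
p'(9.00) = -210.00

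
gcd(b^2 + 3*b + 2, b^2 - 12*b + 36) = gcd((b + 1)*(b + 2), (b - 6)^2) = 1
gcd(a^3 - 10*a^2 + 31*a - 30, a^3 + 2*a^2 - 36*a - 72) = 1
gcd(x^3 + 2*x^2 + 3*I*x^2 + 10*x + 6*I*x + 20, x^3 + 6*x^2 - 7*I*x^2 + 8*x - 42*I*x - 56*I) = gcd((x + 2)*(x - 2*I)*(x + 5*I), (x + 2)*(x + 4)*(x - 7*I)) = x + 2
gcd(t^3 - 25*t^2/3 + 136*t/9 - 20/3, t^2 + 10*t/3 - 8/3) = t - 2/3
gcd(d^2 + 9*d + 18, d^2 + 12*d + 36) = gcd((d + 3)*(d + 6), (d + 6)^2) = d + 6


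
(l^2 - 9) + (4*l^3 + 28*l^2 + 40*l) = 4*l^3 + 29*l^2 + 40*l - 9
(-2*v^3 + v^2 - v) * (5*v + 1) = -10*v^4 + 3*v^3 - 4*v^2 - v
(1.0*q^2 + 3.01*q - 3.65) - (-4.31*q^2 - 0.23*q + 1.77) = 5.31*q^2 + 3.24*q - 5.42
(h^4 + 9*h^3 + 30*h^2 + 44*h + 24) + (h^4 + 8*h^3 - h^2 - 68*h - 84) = 2*h^4 + 17*h^3 + 29*h^2 - 24*h - 60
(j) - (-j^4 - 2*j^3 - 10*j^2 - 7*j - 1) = j^4 + 2*j^3 + 10*j^2 + 8*j + 1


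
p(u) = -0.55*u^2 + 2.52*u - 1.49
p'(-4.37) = 7.33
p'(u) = 2.52 - 1.1*u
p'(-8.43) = 11.79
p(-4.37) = -23.01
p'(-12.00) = 15.72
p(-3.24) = -15.43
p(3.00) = 1.12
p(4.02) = -0.25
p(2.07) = 1.37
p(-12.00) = -110.93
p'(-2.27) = 5.02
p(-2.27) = -10.04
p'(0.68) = 1.77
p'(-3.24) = 6.08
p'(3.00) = -0.78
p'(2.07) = 0.24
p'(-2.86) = 5.67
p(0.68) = -0.03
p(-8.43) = -61.82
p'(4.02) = -1.90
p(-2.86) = -13.20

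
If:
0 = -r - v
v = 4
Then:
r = -4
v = 4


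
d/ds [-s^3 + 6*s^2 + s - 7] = -3*s^2 + 12*s + 1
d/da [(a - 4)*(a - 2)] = 2*a - 6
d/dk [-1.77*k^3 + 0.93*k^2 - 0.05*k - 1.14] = -5.31*k^2 + 1.86*k - 0.05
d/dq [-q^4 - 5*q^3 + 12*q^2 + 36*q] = -4*q^3 - 15*q^2 + 24*q + 36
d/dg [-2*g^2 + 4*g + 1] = 4 - 4*g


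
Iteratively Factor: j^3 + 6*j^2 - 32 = (j + 4)*(j^2 + 2*j - 8) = (j - 2)*(j + 4)*(j + 4)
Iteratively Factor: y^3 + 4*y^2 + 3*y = (y + 1)*(y^2 + 3*y) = (y + 1)*(y + 3)*(y)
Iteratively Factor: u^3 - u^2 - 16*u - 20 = (u + 2)*(u^2 - 3*u - 10) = (u + 2)^2*(u - 5)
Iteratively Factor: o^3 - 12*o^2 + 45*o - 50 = (o - 2)*(o^2 - 10*o + 25) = (o - 5)*(o - 2)*(o - 5)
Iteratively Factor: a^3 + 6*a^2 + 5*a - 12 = (a + 3)*(a^2 + 3*a - 4) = (a + 3)*(a + 4)*(a - 1)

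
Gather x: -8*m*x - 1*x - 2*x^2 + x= -8*m*x - 2*x^2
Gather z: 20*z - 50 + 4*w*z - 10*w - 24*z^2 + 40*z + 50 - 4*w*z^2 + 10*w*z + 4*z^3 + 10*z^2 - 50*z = -10*w + 4*z^3 + z^2*(-4*w - 14) + z*(14*w + 10)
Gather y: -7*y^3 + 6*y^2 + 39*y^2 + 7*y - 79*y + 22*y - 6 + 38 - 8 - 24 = -7*y^3 + 45*y^2 - 50*y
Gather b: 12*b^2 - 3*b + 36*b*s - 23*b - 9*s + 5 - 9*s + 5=12*b^2 + b*(36*s - 26) - 18*s + 10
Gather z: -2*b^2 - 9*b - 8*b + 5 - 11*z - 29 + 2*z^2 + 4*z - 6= -2*b^2 - 17*b + 2*z^2 - 7*z - 30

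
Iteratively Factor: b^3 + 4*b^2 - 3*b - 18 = (b + 3)*(b^2 + b - 6) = (b + 3)^2*(b - 2)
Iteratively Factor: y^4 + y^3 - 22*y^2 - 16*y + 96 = (y - 4)*(y^3 + 5*y^2 - 2*y - 24) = (y - 4)*(y - 2)*(y^2 + 7*y + 12) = (y - 4)*(y - 2)*(y + 4)*(y + 3)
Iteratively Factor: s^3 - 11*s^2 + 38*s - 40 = (s - 2)*(s^2 - 9*s + 20) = (s - 5)*(s - 2)*(s - 4)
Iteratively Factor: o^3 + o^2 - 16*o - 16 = (o + 1)*(o^2 - 16) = (o + 1)*(o + 4)*(o - 4)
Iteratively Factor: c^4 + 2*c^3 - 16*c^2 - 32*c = (c + 2)*(c^3 - 16*c) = c*(c + 2)*(c^2 - 16) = c*(c - 4)*(c + 2)*(c + 4)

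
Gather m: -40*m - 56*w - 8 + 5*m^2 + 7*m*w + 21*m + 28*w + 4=5*m^2 + m*(7*w - 19) - 28*w - 4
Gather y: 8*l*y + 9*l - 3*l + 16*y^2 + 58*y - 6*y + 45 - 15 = 6*l + 16*y^2 + y*(8*l + 52) + 30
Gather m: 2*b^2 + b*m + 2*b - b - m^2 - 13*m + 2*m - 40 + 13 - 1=2*b^2 + b - m^2 + m*(b - 11) - 28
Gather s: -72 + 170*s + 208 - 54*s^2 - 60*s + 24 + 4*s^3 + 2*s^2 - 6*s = 4*s^3 - 52*s^2 + 104*s + 160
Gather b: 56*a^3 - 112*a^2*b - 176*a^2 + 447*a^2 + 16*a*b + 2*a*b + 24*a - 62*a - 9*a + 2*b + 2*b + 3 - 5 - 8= 56*a^3 + 271*a^2 - 47*a + b*(-112*a^2 + 18*a + 4) - 10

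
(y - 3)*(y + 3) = y^2 - 9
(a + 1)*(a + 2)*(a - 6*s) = a^3 - 6*a^2*s + 3*a^2 - 18*a*s + 2*a - 12*s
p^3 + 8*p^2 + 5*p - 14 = (p - 1)*(p + 2)*(p + 7)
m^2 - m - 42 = (m - 7)*(m + 6)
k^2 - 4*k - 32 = (k - 8)*(k + 4)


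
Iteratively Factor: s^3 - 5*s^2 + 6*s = (s - 2)*(s^2 - 3*s) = s*(s - 2)*(s - 3)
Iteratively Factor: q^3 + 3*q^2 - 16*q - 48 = (q + 3)*(q^2 - 16) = (q - 4)*(q + 3)*(q + 4)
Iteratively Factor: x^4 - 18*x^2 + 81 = (x + 3)*(x^3 - 3*x^2 - 9*x + 27) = (x - 3)*(x + 3)*(x^2 - 9) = (x - 3)^2*(x + 3)*(x + 3)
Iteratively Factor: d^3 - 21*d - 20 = (d - 5)*(d^2 + 5*d + 4) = (d - 5)*(d + 1)*(d + 4)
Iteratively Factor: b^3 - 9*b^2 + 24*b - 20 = (b - 2)*(b^2 - 7*b + 10) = (b - 2)^2*(b - 5)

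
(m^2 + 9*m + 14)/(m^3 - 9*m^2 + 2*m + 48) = (m + 7)/(m^2 - 11*m + 24)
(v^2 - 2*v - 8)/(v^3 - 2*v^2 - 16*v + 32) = (v + 2)/(v^2 + 2*v - 8)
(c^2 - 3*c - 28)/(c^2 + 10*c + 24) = (c - 7)/(c + 6)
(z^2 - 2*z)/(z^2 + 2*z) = (z - 2)/(z + 2)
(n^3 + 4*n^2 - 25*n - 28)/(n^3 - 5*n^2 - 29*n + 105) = (n^3 + 4*n^2 - 25*n - 28)/(n^3 - 5*n^2 - 29*n + 105)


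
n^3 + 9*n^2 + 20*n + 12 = (n + 1)*(n + 2)*(n + 6)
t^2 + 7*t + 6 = (t + 1)*(t + 6)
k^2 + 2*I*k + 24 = (k - 4*I)*(k + 6*I)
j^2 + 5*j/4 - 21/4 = (j - 7/4)*(j + 3)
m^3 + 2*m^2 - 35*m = m*(m - 5)*(m + 7)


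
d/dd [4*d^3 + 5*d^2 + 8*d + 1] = 12*d^2 + 10*d + 8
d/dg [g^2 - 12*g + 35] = 2*g - 12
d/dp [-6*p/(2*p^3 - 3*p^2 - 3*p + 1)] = 6*(4*p^3 - 3*p^2 - 1)/(4*p^6 - 12*p^5 - 3*p^4 + 22*p^3 + 3*p^2 - 6*p + 1)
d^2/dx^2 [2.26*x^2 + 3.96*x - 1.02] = 4.52000000000000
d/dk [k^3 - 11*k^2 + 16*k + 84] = 3*k^2 - 22*k + 16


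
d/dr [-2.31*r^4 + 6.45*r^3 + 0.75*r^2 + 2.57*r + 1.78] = -9.24*r^3 + 19.35*r^2 + 1.5*r + 2.57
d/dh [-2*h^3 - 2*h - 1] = -6*h^2 - 2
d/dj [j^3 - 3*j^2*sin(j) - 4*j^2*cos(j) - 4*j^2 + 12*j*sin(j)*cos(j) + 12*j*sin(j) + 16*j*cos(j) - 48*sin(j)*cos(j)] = 4*j^2*sin(j) - 3*j^2*cos(j) + 3*j^2 - 22*j*sin(j) + 4*j*cos(j) + 12*j*cos(2*j) - 8*j + 12*sin(j) + 6*sin(2*j) + 16*cos(j) - 48*cos(2*j)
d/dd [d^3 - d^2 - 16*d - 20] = 3*d^2 - 2*d - 16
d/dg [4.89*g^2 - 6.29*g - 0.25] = 9.78*g - 6.29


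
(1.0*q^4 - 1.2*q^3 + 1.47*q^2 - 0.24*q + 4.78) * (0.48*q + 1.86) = 0.48*q^5 + 1.284*q^4 - 1.5264*q^3 + 2.619*q^2 + 1.848*q + 8.8908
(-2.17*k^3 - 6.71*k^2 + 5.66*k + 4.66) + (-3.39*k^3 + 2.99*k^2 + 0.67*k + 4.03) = -5.56*k^3 - 3.72*k^2 + 6.33*k + 8.69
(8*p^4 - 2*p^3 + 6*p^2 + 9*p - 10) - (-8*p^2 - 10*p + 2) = 8*p^4 - 2*p^3 + 14*p^2 + 19*p - 12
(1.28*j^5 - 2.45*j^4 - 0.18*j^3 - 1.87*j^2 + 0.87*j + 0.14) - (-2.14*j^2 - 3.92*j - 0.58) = 1.28*j^5 - 2.45*j^4 - 0.18*j^3 + 0.27*j^2 + 4.79*j + 0.72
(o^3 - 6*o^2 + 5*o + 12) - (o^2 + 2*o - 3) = o^3 - 7*o^2 + 3*o + 15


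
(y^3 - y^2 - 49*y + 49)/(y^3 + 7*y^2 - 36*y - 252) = (y^2 - 8*y + 7)/(y^2 - 36)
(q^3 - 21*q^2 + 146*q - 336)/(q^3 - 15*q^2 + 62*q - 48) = (q - 7)/(q - 1)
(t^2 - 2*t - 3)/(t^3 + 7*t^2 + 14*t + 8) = (t - 3)/(t^2 + 6*t + 8)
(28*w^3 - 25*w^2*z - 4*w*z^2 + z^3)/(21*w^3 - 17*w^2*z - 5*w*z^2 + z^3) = (4*w + z)/(3*w + z)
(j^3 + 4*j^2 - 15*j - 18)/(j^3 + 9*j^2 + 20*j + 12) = (j - 3)/(j + 2)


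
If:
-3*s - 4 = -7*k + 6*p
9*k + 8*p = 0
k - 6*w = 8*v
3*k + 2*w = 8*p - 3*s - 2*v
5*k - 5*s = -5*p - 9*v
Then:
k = 568/3943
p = -639/3943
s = -2654/3943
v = -1435/3943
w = 2008/3943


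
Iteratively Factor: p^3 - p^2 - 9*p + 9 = (p - 1)*(p^2 - 9) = (p - 3)*(p - 1)*(p + 3)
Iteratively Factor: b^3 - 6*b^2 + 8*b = (b - 4)*(b^2 - 2*b) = b*(b - 4)*(b - 2)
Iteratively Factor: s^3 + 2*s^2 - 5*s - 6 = (s + 3)*(s^2 - s - 2) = (s + 1)*(s + 3)*(s - 2)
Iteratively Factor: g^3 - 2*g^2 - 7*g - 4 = (g + 1)*(g^2 - 3*g - 4) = (g + 1)^2*(g - 4)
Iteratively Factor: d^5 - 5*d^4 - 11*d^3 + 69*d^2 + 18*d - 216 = (d + 2)*(d^4 - 7*d^3 + 3*d^2 + 63*d - 108) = (d - 4)*(d + 2)*(d^3 - 3*d^2 - 9*d + 27) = (d - 4)*(d + 2)*(d + 3)*(d^2 - 6*d + 9) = (d - 4)*(d - 3)*(d + 2)*(d + 3)*(d - 3)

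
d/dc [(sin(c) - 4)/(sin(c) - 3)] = cos(c)/(sin(c) - 3)^2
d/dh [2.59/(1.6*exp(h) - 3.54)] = -4.144*exp(h)/(1.6*exp(h) - 3.54)^2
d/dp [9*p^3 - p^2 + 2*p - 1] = 27*p^2 - 2*p + 2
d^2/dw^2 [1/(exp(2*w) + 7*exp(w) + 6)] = (2*(2*exp(w) + 7)^2*exp(w) - (4*exp(w) + 7)*(exp(2*w) + 7*exp(w) + 6))*exp(w)/(exp(2*w) + 7*exp(w) + 6)^3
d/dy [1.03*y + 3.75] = 1.03000000000000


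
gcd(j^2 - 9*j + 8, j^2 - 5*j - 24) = j - 8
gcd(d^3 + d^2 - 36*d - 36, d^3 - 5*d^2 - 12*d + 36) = d - 6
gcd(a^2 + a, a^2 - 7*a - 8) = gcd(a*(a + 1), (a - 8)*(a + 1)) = a + 1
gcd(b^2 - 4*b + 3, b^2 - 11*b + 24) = b - 3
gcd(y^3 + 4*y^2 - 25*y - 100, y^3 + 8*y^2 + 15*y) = y + 5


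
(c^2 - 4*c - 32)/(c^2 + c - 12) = (c - 8)/(c - 3)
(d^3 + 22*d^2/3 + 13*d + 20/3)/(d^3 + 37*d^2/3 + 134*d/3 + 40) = (d + 1)/(d + 6)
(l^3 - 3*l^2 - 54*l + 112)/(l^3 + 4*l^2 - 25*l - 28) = (l^2 - 10*l + 16)/(l^2 - 3*l - 4)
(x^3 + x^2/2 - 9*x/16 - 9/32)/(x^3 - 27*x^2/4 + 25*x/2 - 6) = (8*x^2 + 10*x + 3)/(8*(x^2 - 6*x + 8))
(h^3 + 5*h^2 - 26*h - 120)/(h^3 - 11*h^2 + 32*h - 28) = (h^3 + 5*h^2 - 26*h - 120)/(h^3 - 11*h^2 + 32*h - 28)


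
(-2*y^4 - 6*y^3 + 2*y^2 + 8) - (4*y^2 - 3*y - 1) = -2*y^4 - 6*y^3 - 2*y^2 + 3*y + 9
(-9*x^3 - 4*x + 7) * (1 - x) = 9*x^4 - 9*x^3 + 4*x^2 - 11*x + 7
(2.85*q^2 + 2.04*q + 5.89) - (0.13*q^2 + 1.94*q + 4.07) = 2.72*q^2 + 0.1*q + 1.82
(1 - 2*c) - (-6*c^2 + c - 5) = 6*c^2 - 3*c + 6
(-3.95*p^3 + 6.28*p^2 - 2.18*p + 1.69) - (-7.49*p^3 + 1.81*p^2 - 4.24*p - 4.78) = 3.54*p^3 + 4.47*p^2 + 2.06*p + 6.47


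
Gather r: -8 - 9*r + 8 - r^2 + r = -r^2 - 8*r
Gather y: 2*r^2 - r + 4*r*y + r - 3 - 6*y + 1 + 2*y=2*r^2 + y*(4*r - 4) - 2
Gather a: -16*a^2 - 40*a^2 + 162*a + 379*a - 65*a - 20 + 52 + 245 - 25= -56*a^2 + 476*a + 252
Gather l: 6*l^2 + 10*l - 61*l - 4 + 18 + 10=6*l^2 - 51*l + 24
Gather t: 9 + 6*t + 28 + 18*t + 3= 24*t + 40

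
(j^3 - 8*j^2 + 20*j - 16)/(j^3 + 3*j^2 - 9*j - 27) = (j^3 - 8*j^2 + 20*j - 16)/(j^3 + 3*j^2 - 9*j - 27)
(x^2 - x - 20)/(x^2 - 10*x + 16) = (x^2 - x - 20)/(x^2 - 10*x + 16)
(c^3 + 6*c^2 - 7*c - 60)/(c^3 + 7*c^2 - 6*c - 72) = (c + 5)/(c + 6)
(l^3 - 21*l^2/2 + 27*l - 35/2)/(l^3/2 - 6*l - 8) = (-2*l^3 + 21*l^2 - 54*l + 35)/(-l^3 + 12*l + 16)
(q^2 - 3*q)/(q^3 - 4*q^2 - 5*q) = (3 - q)/(-q^2 + 4*q + 5)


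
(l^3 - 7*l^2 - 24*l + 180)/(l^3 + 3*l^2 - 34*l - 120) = (l - 6)/(l + 4)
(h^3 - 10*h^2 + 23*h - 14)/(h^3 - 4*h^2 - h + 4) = (h^2 - 9*h + 14)/(h^2 - 3*h - 4)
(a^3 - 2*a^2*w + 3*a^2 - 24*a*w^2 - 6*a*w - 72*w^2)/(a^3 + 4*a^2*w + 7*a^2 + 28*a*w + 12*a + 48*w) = (a - 6*w)/(a + 4)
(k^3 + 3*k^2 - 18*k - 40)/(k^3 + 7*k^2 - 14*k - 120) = (k + 2)/(k + 6)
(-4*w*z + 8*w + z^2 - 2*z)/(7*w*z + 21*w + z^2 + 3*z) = (-4*w*z + 8*w + z^2 - 2*z)/(7*w*z + 21*w + z^2 + 3*z)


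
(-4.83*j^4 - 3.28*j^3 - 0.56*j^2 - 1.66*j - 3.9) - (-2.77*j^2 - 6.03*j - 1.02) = -4.83*j^4 - 3.28*j^3 + 2.21*j^2 + 4.37*j - 2.88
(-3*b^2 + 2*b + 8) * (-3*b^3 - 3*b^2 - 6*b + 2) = 9*b^5 + 3*b^4 - 12*b^3 - 42*b^2 - 44*b + 16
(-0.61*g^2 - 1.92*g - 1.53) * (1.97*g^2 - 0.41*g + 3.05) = -1.2017*g^4 - 3.5323*g^3 - 4.0874*g^2 - 5.2287*g - 4.6665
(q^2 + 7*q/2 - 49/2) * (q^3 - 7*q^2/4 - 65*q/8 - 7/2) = q^5 + 7*q^4/4 - 155*q^3/4 + 175*q^2/16 + 2989*q/16 + 343/4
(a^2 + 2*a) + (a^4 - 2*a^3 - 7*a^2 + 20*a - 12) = a^4 - 2*a^3 - 6*a^2 + 22*a - 12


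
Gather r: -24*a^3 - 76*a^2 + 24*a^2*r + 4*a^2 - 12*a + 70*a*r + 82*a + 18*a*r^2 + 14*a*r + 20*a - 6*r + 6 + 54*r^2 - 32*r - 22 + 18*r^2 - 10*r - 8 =-24*a^3 - 72*a^2 + 90*a + r^2*(18*a + 72) + r*(24*a^2 + 84*a - 48) - 24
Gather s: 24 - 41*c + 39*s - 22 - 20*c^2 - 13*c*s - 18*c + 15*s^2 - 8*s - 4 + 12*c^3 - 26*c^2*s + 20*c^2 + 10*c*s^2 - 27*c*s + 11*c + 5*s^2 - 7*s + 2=12*c^3 - 48*c + s^2*(10*c + 20) + s*(-26*c^2 - 40*c + 24)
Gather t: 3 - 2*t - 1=2 - 2*t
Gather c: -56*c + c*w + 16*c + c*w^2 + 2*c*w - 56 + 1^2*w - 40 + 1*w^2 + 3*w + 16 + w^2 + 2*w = c*(w^2 + 3*w - 40) + 2*w^2 + 6*w - 80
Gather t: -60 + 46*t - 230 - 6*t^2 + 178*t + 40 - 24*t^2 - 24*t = -30*t^2 + 200*t - 250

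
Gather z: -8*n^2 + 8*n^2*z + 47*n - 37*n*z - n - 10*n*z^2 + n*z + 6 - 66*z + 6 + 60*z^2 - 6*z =-8*n^2 + 46*n + z^2*(60 - 10*n) + z*(8*n^2 - 36*n - 72) + 12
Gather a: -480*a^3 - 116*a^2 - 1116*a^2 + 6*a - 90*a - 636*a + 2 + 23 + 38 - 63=-480*a^3 - 1232*a^2 - 720*a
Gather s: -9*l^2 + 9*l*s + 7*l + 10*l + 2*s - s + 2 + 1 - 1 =-9*l^2 + 17*l + s*(9*l + 1) + 2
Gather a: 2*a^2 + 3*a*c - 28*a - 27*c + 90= 2*a^2 + a*(3*c - 28) - 27*c + 90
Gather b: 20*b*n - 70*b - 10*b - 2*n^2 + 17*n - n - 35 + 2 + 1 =b*(20*n - 80) - 2*n^2 + 16*n - 32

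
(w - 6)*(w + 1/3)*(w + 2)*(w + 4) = w^4 + w^3/3 - 28*w^2 - 172*w/3 - 16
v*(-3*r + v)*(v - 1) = -3*r*v^2 + 3*r*v + v^3 - v^2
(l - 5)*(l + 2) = l^2 - 3*l - 10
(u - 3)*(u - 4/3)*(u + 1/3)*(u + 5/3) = u^4 - 7*u^3/3 - 37*u^2/9 + 151*u/27 + 20/9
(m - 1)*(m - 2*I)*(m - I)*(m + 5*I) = m^4 - m^3 + 2*I*m^3 + 13*m^2 - 2*I*m^2 - 13*m - 10*I*m + 10*I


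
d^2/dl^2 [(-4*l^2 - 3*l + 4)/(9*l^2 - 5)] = 2*(-243*l^3 + 432*l^2 - 405*l + 80)/(729*l^6 - 1215*l^4 + 675*l^2 - 125)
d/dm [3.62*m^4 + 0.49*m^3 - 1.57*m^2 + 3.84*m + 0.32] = 14.48*m^3 + 1.47*m^2 - 3.14*m + 3.84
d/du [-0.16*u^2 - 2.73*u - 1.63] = -0.32*u - 2.73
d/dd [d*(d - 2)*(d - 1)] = 3*d^2 - 6*d + 2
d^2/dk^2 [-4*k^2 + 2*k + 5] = -8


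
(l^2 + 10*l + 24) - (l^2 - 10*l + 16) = 20*l + 8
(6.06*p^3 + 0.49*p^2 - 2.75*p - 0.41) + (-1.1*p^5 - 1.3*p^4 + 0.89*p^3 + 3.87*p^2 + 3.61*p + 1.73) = -1.1*p^5 - 1.3*p^4 + 6.95*p^3 + 4.36*p^2 + 0.86*p + 1.32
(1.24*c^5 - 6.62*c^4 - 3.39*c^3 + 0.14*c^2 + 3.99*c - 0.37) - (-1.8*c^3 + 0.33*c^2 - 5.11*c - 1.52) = 1.24*c^5 - 6.62*c^4 - 1.59*c^3 - 0.19*c^2 + 9.1*c + 1.15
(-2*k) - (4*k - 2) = 2 - 6*k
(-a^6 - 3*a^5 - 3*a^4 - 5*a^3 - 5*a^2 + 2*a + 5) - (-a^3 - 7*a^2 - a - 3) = -a^6 - 3*a^5 - 3*a^4 - 4*a^3 + 2*a^2 + 3*a + 8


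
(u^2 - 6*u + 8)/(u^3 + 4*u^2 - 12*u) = (u - 4)/(u*(u + 6))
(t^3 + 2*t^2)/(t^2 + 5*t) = t*(t + 2)/(t + 5)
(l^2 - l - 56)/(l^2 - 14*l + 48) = (l + 7)/(l - 6)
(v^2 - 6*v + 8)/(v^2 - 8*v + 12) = (v - 4)/(v - 6)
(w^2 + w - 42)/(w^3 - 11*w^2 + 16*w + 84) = (w + 7)/(w^2 - 5*w - 14)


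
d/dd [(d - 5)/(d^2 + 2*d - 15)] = (d^2 + 2*d - 2*(d - 5)*(d + 1) - 15)/(d^2 + 2*d - 15)^2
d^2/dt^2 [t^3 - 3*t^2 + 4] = 6*t - 6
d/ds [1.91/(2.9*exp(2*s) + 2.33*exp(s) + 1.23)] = (-11.078*exp(s) - 4.4503)*exp(s)/(2.9*exp(2*s) + 2.33*exp(s) + 1.23)^2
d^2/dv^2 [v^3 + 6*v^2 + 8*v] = 6*v + 12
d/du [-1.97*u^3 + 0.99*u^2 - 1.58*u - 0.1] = -5.91*u^2 + 1.98*u - 1.58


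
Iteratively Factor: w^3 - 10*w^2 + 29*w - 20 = (w - 4)*(w^2 - 6*w + 5) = (w - 5)*(w - 4)*(w - 1)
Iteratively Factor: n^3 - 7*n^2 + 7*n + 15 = (n - 5)*(n^2 - 2*n - 3) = (n - 5)*(n + 1)*(n - 3)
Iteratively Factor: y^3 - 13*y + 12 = (y - 3)*(y^2 + 3*y - 4) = (y - 3)*(y - 1)*(y + 4)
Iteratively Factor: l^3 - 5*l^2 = (l)*(l^2 - 5*l) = l^2*(l - 5)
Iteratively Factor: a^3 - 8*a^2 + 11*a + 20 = (a + 1)*(a^2 - 9*a + 20) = (a - 4)*(a + 1)*(a - 5)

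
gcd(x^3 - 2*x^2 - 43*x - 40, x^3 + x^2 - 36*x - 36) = x + 1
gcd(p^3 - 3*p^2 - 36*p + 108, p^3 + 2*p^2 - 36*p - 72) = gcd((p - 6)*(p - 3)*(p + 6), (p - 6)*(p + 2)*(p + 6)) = p^2 - 36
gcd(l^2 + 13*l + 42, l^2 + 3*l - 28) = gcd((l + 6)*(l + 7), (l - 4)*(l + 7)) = l + 7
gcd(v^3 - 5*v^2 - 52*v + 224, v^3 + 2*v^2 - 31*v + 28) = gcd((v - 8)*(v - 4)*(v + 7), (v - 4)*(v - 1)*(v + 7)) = v^2 + 3*v - 28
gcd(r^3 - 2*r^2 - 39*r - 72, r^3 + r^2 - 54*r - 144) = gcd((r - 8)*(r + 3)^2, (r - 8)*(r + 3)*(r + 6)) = r^2 - 5*r - 24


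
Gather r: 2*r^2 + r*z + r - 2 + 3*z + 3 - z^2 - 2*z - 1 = 2*r^2 + r*(z + 1) - z^2 + z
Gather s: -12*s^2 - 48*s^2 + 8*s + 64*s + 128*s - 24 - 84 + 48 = -60*s^2 + 200*s - 60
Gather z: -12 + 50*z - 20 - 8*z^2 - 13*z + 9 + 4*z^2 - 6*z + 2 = -4*z^2 + 31*z - 21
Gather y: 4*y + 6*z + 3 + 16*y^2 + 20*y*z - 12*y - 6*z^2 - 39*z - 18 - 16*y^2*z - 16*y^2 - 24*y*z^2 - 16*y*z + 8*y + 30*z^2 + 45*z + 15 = -16*y^2*z + y*(-24*z^2 + 4*z) + 24*z^2 + 12*z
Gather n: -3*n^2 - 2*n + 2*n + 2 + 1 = 3 - 3*n^2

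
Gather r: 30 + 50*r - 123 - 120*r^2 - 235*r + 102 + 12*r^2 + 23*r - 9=-108*r^2 - 162*r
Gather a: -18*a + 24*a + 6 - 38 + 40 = 6*a + 8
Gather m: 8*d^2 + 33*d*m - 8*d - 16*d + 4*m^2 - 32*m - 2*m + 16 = 8*d^2 - 24*d + 4*m^2 + m*(33*d - 34) + 16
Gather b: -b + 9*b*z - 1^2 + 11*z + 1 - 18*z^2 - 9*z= b*(9*z - 1) - 18*z^2 + 2*z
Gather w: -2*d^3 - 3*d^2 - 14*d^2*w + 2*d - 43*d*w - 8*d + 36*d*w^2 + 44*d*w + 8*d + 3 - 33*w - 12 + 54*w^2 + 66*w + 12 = -2*d^3 - 3*d^2 + 2*d + w^2*(36*d + 54) + w*(-14*d^2 + d + 33) + 3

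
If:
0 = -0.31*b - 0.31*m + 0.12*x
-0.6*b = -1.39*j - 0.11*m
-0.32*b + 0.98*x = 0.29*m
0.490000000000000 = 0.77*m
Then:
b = -0.64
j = -0.33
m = 0.64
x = -0.02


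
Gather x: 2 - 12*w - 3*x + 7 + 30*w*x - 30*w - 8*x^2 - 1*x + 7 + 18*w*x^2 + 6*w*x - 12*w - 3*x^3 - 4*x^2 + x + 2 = -54*w - 3*x^3 + x^2*(18*w - 12) + x*(36*w - 3) + 18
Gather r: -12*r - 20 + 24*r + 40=12*r + 20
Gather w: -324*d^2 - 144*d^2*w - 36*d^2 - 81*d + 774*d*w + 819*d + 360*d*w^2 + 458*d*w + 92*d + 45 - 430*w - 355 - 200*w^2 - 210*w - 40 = -360*d^2 + 830*d + w^2*(360*d - 200) + w*(-144*d^2 + 1232*d - 640) - 350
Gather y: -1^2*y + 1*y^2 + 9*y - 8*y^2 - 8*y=-7*y^2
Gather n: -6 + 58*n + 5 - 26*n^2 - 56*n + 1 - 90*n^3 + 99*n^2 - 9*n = -90*n^3 + 73*n^2 - 7*n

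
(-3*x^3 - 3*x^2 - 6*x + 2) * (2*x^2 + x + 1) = -6*x^5 - 9*x^4 - 18*x^3 - 5*x^2 - 4*x + 2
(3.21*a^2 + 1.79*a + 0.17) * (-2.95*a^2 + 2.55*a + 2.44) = -9.4695*a^4 + 2.905*a^3 + 11.8954*a^2 + 4.8011*a + 0.4148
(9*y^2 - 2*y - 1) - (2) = 9*y^2 - 2*y - 3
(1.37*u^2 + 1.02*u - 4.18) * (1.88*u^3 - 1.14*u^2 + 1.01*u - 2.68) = 2.5756*u^5 + 0.3558*u^4 - 7.6375*u^3 + 2.1238*u^2 - 6.9554*u + 11.2024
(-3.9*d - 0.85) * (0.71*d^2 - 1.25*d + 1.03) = -2.769*d^3 + 4.2715*d^2 - 2.9545*d - 0.8755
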